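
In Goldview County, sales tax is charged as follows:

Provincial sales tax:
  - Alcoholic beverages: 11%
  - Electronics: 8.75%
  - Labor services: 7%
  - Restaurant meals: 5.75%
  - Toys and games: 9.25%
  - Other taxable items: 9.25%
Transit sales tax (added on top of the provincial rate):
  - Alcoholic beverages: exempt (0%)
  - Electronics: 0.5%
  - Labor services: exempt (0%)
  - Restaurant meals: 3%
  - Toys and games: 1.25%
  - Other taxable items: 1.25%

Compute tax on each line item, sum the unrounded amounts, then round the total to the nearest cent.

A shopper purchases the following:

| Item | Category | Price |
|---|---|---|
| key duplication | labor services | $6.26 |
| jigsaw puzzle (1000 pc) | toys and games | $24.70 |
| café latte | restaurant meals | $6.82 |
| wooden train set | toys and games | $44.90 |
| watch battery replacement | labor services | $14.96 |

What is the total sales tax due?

Key duplication $6.26: labor services → 7% + 0% transit = 7% → $0.4382
Jigsaw puzzle (1000 pc) $24.70: toys and games → 9.25% + 1.25% transit = 10.5% → $2.5935
Café latte $6.82: restaurant meals → 5.75% + 3% transit = 8.75% → $0.59675
Wooden train set $44.90: toys and games → 9.25% + 1.25% transit = 10.5% → $4.7145
Watch battery replacement $14.96: labor services → 7% + 0% transit = 7% → $1.0472
Unrounded tax sum = $9.39015 → $9.39

$9.39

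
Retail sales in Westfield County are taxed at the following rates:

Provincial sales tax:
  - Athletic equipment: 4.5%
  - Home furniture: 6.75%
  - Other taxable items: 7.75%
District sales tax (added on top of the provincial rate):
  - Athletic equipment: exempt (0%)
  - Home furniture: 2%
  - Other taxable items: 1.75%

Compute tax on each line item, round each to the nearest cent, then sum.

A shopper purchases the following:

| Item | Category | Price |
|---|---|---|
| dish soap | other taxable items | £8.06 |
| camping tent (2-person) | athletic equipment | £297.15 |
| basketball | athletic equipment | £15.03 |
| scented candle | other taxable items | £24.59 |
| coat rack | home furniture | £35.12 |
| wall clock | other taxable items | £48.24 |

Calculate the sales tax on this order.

Dish soap £8.06: other taxable items → 7.75% + 1.75% district = 9.5% → £0.77
Camping tent (2-person) £297.15: athletic equipment → 4.5% + 0% district = 4.5% → £13.37
Basketball £15.03: athletic equipment → 4.5% + 0% district = 4.5% → £0.68
Scented candle £24.59: other taxable items → 7.75% + 1.75% district = 9.5% → £2.34
Coat rack £35.12: home furniture → 6.75% + 2% district = 8.75% → £3.07
Wall clock £48.24: other taxable items → 7.75% + 1.75% district = 9.5% → £4.58
Total tax = £0.77 + £13.37 + £0.68 + £2.34 + £3.07 + £4.58 = £24.81

£24.81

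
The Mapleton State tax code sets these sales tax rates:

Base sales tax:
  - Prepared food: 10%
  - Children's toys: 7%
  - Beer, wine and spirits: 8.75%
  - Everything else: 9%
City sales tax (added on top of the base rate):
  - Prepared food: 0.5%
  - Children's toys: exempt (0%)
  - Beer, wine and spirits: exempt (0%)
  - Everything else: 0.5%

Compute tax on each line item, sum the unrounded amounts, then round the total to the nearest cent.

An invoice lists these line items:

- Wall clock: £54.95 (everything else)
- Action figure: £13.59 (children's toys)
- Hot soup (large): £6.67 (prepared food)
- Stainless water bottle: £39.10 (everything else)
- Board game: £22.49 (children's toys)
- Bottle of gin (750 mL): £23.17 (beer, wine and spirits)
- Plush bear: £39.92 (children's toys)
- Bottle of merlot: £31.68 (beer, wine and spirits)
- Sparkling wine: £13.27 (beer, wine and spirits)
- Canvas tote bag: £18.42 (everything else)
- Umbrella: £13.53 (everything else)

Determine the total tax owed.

Wall clock £54.95: everything else → 9% + 0.5% city = 9.5% → £5.22025
Action figure £13.59: children's toys → 7% + 0% city = 7% → £0.9513
Hot soup (large) £6.67: prepared food → 10% + 0.5% city = 10.5% → £0.70035
Stainless water bottle £39.10: everything else → 9% + 0.5% city = 9.5% → £3.7145
Board game £22.49: children's toys → 7% + 0% city = 7% → £1.5743
Bottle of gin (750 mL) £23.17: beer, wine and spirits → 8.75% + 0% city = 8.75% → £2.027375
Plush bear £39.92: children's toys → 7% + 0% city = 7% → £2.7944
Bottle of merlot £31.68: beer, wine and spirits → 8.75% + 0% city = 8.75% → £2.772
Sparkling wine £13.27: beer, wine and spirits → 8.75% + 0% city = 8.75% → £1.161125
Canvas tote bag £18.42: everything else → 9% + 0.5% city = 9.5% → £1.7499
Umbrella £13.53: everything else → 9% + 0.5% city = 9.5% → £1.28535
Unrounded tax sum = £23.95085 → £23.95

£23.95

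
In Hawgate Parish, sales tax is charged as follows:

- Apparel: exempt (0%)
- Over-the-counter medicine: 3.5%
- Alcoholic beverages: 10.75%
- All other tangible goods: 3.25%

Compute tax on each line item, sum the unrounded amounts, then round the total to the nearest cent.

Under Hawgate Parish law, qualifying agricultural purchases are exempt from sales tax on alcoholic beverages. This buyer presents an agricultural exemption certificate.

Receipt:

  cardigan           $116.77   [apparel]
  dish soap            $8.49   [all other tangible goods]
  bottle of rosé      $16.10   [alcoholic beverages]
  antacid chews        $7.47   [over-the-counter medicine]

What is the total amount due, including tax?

$149.37

Cardigan $116.77: apparel → 0% → $0.00
Dish soap $8.49: all other tangible goods → 3.25% → $0.275925
Bottle of rosé $16.10: alcoholic beverages, buyer-exempt → 0% → $0.00
Antacid chews $7.47: over-the-counter medicine → 3.5% → $0.26145
Subtotal = $148.83; unrounded tax = $0.537375 → $0.54; total due = $149.37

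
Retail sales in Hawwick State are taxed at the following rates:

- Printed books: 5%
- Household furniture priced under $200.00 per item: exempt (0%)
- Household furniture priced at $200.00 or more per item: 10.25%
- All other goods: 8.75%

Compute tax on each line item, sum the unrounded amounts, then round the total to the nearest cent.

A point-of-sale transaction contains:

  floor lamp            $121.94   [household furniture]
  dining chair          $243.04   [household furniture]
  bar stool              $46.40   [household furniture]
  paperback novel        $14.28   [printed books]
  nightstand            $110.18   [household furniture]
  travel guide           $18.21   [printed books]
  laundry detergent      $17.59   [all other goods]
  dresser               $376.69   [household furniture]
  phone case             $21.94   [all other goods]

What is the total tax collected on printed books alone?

$1.62

Paperback novel $14.28: printed books → 5% → $0.714
Travel guide $18.21: printed books → 5% → $0.9105
Tax on printed books: unrounded sum = $1.6245 → $1.62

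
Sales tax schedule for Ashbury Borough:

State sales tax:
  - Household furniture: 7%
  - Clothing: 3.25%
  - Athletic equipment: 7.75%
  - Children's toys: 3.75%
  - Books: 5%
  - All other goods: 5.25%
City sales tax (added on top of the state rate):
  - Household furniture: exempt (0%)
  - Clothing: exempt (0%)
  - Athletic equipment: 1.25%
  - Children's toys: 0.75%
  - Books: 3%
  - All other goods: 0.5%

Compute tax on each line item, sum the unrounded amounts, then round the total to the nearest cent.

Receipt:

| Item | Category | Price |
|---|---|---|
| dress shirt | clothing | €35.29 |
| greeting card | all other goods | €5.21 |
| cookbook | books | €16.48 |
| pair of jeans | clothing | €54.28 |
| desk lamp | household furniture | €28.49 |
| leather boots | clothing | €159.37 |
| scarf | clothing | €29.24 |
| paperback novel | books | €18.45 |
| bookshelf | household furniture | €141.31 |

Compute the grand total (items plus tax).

€512.14

Dress shirt €35.29: clothing → 3.25% + 0% city = 3.25% → €1.146925
Greeting card €5.21: all other goods → 5.25% + 0.5% city = 5.75% → €0.299575
Cookbook €16.48: books → 5% + 3% city = 8% → €1.3184
Pair of jeans €54.28: clothing → 3.25% + 0% city = 3.25% → €1.7641
Desk lamp €28.49: household furniture → 7% + 0% city = 7% → €1.9943
Leather boots €159.37: clothing → 3.25% + 0% city = 3.25% → €5.179525
Scarf €29.24: clothing → 3.25% + 0% city = 3.25% → €0.9503
Paperback novel €18.45: books → 5% + 3% city = 8% → €1.476
Bookshelf €141.31: household furniture → 7% + 0% city = 7% → €9.8917
Subtotal = €488.12; unrounded tax = €24.020825 → €24.02; total due = €512.14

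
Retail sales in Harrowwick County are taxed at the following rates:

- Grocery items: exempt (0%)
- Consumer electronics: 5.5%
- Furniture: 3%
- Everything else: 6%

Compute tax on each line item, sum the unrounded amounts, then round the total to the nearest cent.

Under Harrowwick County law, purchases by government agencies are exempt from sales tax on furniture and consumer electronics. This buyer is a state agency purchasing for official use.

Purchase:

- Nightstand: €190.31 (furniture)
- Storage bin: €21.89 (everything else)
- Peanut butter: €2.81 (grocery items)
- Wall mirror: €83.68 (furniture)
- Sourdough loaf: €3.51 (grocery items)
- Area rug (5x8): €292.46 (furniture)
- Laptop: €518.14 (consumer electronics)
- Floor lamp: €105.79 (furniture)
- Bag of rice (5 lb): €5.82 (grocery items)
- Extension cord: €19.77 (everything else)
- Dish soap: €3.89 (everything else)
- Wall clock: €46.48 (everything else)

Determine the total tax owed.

€5.52

Nightstand €190.31: furniture, buyer-exempt → 0% → €0.00
Storage bin €21.89: everything else → 6% → €1.3134
Peanut butter €2.81: grocery items → 0% → €0.00
Wall mirror €83.68: furniture, buyer-exempt → 0% → €0.00
Sourdough loaf €3.51: grocery items → 0% → €0.00
Area rug (5x8) €292.46: furniture, buyer-exempt → 0% → €0.00
Laptop €518.14: consumer electronics, buyer-exempt → 0% → €0.00
Floor lamp €105.79: furniture, buyer-exempt → 0% → €0.00
Bag of rice (5 lb) €5.82: grocery items → 0% → €0.00
Extension cord €19.77: everything else → 6% → €1.1862
Dish soap €3.89: everything else → 6% → €0.2334
Wall clock €46.48: everything else → 6% → €2.7888
Unrounded tax sum = €5.5218 → €5.52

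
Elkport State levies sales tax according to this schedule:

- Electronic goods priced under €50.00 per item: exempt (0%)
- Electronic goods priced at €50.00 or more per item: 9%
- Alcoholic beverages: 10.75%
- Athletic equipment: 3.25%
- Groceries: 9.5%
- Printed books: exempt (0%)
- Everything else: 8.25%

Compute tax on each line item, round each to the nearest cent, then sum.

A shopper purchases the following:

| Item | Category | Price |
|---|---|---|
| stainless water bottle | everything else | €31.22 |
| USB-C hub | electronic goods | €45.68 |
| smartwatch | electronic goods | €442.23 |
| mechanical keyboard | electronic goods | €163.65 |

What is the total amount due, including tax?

Stainless water bottle €31.22: everything else → 8.25% → €2.58
USB-C hub €45.68: electronic goods, under €50.00 → 0% → €0.00
Smartwatch €442.23: electronic goods, €50.00 or more → 9% → €39.80
Mechanical keyboard €163.65: electronic goods, €50.00 or more → 9% → €14.73
Subtotal = €682.78; tax = €57.11; total due = €739.89

€739.89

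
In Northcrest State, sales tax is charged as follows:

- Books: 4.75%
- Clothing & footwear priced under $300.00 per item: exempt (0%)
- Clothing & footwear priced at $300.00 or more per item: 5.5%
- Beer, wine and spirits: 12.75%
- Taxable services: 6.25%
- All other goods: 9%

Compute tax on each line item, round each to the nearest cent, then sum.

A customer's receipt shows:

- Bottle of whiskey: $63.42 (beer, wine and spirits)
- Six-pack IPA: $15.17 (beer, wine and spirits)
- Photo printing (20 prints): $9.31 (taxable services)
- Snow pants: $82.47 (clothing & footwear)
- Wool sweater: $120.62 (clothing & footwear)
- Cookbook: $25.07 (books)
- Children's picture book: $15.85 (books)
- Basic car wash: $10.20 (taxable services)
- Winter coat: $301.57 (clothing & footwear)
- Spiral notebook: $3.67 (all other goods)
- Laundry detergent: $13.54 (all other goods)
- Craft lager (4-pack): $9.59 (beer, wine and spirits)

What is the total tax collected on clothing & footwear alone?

$16.59

Snow pants $82.47: clothing & footwear, under $300.00 → 0% → $0.00
Wool sweater $120.62: clothing & footwear, under $300.00 → 0% → $0.00
Winter coat $301.57: clothing & footwear, $300.00 or more → 5.5% → $16.59
Tax on clothing & footwear = $0.00 + $0.00 + $16.59 = $16.59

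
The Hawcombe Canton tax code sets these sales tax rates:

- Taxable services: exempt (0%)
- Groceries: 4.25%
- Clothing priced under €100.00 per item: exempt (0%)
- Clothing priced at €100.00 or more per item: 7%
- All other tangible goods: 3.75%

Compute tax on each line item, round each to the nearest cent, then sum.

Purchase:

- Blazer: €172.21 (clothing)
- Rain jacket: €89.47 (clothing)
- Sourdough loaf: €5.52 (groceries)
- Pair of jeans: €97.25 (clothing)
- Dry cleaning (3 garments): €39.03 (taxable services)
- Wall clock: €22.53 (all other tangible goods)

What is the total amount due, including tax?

Blazer €172.21: clothing, €100.00 or more → 7% → €12.05
Rain jacket €89.47: clothing, under €100.00 → 0% → €0.00
Sourdough loaf €5.52: groceries → 4.25% → €0.23
Pair of jeans €97.25: clothing, under €100.00 → 0% → €0.00
Dry cleaning (3 garments) €39.03: taxable services → 0% → €0.00
Wall clock €22.53: all other tangible goods → 3.75% → €0.84
Subtotal = €426.01; tax = €13.12; total due = €439.13

€439.13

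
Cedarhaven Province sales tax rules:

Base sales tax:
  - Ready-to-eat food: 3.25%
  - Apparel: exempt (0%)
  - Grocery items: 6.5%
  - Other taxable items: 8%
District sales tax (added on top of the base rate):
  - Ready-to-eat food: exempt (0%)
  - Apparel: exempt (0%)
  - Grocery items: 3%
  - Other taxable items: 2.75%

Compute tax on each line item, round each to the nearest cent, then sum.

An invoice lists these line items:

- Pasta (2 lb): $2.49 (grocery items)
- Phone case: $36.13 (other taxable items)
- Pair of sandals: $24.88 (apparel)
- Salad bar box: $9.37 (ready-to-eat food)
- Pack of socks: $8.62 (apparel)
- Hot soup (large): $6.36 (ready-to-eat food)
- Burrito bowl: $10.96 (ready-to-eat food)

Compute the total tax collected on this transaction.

Pasta (2 lb) $2.49: grocery items → 6.5% + 3% district = 9.5% → $0.24
Phone case $36.13: other taxable items → 8% + 2.75% district = 10.75% → $3.88
Pair of sandals $24.88: apparel → 0% + 0% district = 0% → $0.00
Salad bar box $9.37: ready-to-eat food → 3.25% + 0% district = 3.25% → $0.30
Pack of socks $8.62: apparel → 0% + 0% district = 0% → $0.00
Hot soup (large) $6.36: ready-to-eat food → 3.25% + 0% district = 3.25% → $0.21
Burrito bowl $10.96: ready-to-eat food → 3.25% + 0% district = 3.25% → $0.36
Total tax = $0.24 + $3.88 + $0.30 + $0.21 + $0.36 = $4.99

$4.99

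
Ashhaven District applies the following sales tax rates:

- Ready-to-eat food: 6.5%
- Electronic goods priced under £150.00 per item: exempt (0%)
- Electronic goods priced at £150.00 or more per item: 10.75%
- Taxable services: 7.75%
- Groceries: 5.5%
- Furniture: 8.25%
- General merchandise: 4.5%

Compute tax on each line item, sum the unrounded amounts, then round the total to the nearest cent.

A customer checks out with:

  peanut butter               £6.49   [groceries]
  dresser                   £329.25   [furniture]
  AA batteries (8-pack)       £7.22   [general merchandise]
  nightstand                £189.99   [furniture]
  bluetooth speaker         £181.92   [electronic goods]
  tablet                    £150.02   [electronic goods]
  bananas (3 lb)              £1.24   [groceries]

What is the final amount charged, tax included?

£945.40

Peanut butter £6.49: groceries → 5.5% → £0.35695
Dresser £329.25: furniture → 8.25% → £27.163125
AA batteries (8-pack) £7.22: general merchandise → 4.5% → £0.3249
Nightstand £189.99: furniture → 8.25% → £15.674175
Bluetooth speaker £181.92: electronic goods, £150.00 or more → 10.75% → £19.5564
Tablet £150.02: electronic goods, £150.00 or more → 10.75% → £16.12715
Bananas (3 lb) £1.24: groceries → 5.5% → £0.0682
Subtotal = £866.13; unrounded tax = £79.2709 → £79.27; total due = £945.40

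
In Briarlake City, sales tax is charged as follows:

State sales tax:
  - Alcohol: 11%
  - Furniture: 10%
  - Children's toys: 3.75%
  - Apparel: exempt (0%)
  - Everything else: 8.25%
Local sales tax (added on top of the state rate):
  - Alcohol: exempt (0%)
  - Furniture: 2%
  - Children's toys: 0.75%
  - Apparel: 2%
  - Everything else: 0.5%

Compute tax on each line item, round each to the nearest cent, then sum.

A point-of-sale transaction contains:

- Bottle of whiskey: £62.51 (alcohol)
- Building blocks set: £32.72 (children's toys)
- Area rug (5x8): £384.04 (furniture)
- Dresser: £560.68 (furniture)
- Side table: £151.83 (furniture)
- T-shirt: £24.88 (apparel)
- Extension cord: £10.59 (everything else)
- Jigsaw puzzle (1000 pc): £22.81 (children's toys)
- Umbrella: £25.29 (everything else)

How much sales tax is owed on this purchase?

Bottle of whiskey £62.51: alcohol → 11% + 0% local = 11% → £6.88
Building blocks set £32.72: children's toys → 3.75% + 0.75% local = 4.5% → £1.47
Area rug (5x8) £384.04: furniture → 10% + 2% local = 12% → £46.08
Dresser £560.68: furniture → 10% + 2% local = 12% → £67.28
Side table £151.83: furniture → 10% + 2% local = 12% → £18.22
T-shirt £24.88: apparel → 0% + 2% local = 2% → £0.50
Extension cord £10.59: everything else → 8.25% + 0.5% local = 8.75% → £0.93
Jigsaw puzzle (1000 pc) £22.81: children's toys → 3.75% + 0.75% local = 4.5% → £1.03
Umbrella £25.29: everything else → 8.25% + 0.5% local = 8.75% → £2.21
Total tax = £6.88 + £1.47 + £46.08 + £67.28 + £18.22 + £0.50 + £0.93 + £1.03 + £2.21 = £144.60

£144.60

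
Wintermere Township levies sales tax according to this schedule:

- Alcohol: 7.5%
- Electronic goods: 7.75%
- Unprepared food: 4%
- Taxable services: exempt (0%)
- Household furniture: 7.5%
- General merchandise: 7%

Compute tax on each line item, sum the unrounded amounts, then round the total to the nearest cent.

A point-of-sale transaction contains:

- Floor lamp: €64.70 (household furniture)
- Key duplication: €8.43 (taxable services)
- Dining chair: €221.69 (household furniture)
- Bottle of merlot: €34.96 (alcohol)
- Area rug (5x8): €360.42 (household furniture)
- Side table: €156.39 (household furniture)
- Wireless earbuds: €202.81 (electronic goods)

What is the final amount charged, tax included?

Floor lamp €64.70: household furniture → 7.5% → €4.8525
Key duplication €8.43: taxable services → 0% → €0.00
Dining chair €221.69: household furniture → 7.5% → €16.62675
Bottle of merlot €34.96: alcohol → 7.5% → €2.622
Area rug (5x8) €360.42: household furniture → 7.5% → €27.0315
Side table €156.39: household furniture → 7.5% → €11.72925
Wireless earbuds €202.81: electronic goods → 7.75% → €15.717775
Subtotal = €1049.40; unrounded tax = €78.579775 → €78.58; total due = €1127.98

€1127.98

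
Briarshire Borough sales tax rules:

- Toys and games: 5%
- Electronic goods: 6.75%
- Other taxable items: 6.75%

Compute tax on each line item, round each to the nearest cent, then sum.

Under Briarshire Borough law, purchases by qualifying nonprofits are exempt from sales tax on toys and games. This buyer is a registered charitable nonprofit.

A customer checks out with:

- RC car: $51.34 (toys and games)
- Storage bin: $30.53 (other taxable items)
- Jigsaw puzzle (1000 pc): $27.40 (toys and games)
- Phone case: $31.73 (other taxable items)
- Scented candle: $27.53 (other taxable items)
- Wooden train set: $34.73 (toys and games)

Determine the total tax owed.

RC car $51.34: toys and games, buyer-exempt → 0% → $0.00
Storage bin $30.53: other taxable items → 6.75% → $2.06
Jigsaw puzzle (1000 pc) $27.40: toys and games, buyer-exempt → 0% → $0.00
Phone case $31.73: other taxable items → 6.75% → $2.14
Scented candle $27.53: other taxable items → 6.75% → $1.86
Wooden train set $34.73: toys and games, buyer-exempt → 0% → $0.00
Total tax = $2.06 + $2.14 + $1.86 = $6.06

$6.06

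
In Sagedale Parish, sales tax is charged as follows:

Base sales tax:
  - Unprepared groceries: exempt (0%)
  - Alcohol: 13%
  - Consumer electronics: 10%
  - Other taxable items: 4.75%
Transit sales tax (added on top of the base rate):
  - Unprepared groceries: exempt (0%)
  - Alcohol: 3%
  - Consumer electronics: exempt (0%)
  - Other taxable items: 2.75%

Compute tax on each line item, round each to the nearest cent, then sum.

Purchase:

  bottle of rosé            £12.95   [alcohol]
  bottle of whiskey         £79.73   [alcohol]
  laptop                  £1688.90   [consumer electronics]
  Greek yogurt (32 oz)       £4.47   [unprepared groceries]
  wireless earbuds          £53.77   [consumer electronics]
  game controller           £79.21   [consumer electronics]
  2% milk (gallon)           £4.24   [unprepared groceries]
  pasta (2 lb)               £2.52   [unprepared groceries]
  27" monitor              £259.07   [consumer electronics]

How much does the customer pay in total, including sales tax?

Bottle of rosé £12.95: alcohol → 13% + 3% transit = 16% → £2.07
Bottle of whiskey £79.73: alcohol → 13% + 3% transit = 16% → £12.76
Laptop £1688.90: consumer electronics → 10% + 0% transit = 10% → £168.89
Greek yogurt (32 oz) £4.47: unprepared groceries → 0% + 0% transit = 0% → £0.00
Wireless earbuds £53.77: consumer electronics → 10% + 0% transit = 10% → £5.38
Game controller £79.21: consumer electronics → 10% + 0% transit = 10% → £7.92
2% milk (gallon) £4.24: unprepared groceries → 0% + 0% transit = 0% → £0.00
Pasta (2 lb) £2.52: unprepared groceries → 0% + 0% transit = 0% → £0.00
27" monitor £259.07: consumer electronics → 10% + 0% transit = 10% → £25.91
Subtotal = £2184.86; tax = £222.93; total due = £2407.79

£2407.79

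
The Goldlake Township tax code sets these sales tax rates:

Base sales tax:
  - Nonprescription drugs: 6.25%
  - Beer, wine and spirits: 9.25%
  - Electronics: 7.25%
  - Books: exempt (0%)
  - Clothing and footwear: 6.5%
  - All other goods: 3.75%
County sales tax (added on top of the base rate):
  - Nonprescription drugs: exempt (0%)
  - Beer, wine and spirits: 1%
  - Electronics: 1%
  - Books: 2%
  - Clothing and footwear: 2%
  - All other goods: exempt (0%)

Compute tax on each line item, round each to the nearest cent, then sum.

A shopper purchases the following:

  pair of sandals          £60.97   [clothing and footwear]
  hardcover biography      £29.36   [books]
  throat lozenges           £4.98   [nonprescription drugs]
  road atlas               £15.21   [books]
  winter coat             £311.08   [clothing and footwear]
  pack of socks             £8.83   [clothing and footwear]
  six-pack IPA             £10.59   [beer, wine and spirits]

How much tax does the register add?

Pair of sandals £60.97: clothing and footwear → 6.5% + 2% county = 8.5% → £5.18
Hardcover biography £29.36: books → 0% + 2% county = 2% → £0.59
Throat lozenges £4.98: nonprescription drugs → 6.25% + 0% county = 6.25% → £0.31
Road atlas £15.21: books → 0% + 2% county = 2% → £0.30
Winter coat £311.08: clothing and footwear → 6.5% + 2% county = 8.5% → £26.44
Pack of socks £8.83: clothing and footwear → 6.5% + 2% county = 8.5% → £0.75
Six-pack IPA £10.59: beer, wine and spirits → 9.25% + 1% county = 10.25% → £1.09
Total tax = £5.18 + £0.59 + £0.31 + £0.30 + £26.44 + £0.75 + £1.09 = £34.66

£34.66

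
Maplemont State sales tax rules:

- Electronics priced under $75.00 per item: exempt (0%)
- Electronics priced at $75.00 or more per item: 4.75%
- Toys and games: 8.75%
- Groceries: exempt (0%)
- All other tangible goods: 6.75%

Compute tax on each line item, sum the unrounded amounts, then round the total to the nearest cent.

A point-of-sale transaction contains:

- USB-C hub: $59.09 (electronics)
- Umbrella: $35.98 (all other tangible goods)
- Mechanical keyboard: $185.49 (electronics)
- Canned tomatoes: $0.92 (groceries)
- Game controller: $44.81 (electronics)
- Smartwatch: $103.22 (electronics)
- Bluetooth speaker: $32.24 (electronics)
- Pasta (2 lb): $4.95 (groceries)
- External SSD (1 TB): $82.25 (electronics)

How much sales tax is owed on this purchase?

USB-C hub $59.09: electronics, under $75.00 → 0% → $0.00
Umbrella $35.98: all other tangible goods → 6.75% → $2.42865
Mechanical keyboard $185.49: electronics, $75.00 or more → 4.75% → $8.810775
Canned tomatoes $0.92: groceries → 0% → $0.00
Game controller $44.81: electronics, under $75.00 → 0% → $0.00
Smartwatch $103.22: electronics, $75.00 or more → 4.75% → $4.90295
Bluetooth speaker $32.24: electronics, under $75.00 → 0% → $0.00
Pasta (2 lb) $4.95: groceries → 0% → $0.00
External SSD (1 TB) $82.25: electronics, $75.00 or more → 4.75% → $3.906875
Unrounded tax sum = $20.04925 → $20.05

$20.05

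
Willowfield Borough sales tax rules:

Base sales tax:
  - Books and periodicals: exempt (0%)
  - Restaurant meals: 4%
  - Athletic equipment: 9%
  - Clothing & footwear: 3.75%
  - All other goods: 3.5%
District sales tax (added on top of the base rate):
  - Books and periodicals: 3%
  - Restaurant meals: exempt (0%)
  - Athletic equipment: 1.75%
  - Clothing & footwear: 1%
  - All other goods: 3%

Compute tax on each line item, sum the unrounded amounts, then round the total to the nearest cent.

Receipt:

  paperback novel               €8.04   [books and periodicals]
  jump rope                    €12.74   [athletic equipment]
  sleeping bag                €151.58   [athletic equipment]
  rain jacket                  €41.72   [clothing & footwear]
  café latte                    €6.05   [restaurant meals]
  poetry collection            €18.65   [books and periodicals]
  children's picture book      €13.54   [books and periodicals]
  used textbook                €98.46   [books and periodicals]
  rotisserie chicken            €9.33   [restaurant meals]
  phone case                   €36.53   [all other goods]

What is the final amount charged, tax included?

Paperback novel €8.04: books and periodicals → 0% + 3% district = 3% → €0.2412
Jump rope €12.74: athletic equipment → 9% + 1.75% district = 10.75% → €1.36955
Sleeping bag €151.58: athletic equipment → 9% + 1.75% district = 10.75% → €16.29485
Rain jacket €41.72: clothing & footwear → 3.75% + 1% district = 4.75% → €1.9817
Café latte €6.05: restaurant meals → 4% + 0% district = 4% → €0.242
Poetry collection €18.65: books and periodicals → 0% + 3% district = 3% → €0.5595
Children's picture book €13.54: books and periodicals → 0% + 3% district = 3% → €0.4062
Used textbook €98.46: books and periodicals → 0% + 3% district = 3% → €2.9538
Rotisserie chicken €9.33: restaurant meals → 4% + 0% district = 4% → €0.3732
Phone case €36.53: all other goods → 3.5% + 3% district = 6.5% → €2.37445
Subtotal = €396.64; unrounded tax = €26.79645 → €26.80; total due = €423.44

€423.44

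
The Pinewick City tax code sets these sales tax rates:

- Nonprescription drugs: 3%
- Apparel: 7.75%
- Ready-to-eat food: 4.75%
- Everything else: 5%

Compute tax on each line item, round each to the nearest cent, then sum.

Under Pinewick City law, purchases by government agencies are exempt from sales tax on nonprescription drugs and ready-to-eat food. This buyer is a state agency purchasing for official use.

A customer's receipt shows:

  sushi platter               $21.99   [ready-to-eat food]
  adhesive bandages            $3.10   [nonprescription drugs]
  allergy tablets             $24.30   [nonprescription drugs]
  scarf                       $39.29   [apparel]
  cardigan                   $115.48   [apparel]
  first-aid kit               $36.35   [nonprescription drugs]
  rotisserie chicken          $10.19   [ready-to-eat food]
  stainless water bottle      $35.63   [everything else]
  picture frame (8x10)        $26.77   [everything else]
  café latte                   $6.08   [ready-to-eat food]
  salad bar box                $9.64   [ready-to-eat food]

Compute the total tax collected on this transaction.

Sushi platter $21.99: ready-to-eat food, buyer-exempt → 0% → $0.00
Adhesive bandages $3.10: nonprescription drugs, buyer-exempt → 0% → $0.00
Allergy tablets $24.30: nonprescription drugs, buyer-exempt → 0% → $0.00
Scarf $39.29: apparel → 7.75% → $3.04
Cardigan $115.48: apparel → 7.75% → $8.95
First-aid kit $36.35: nonprescription drugs, buyer-exempt → 0% → $0.00
Rotisserie chicken $10.19: ready-to-eat food, buyer-exempt → 0% → $0.00
Stainless water bottle $35.63: everything else → 5% → $1.78
Picture frame (8x10) $26.77: everything else → 5% → $1.34
Café latte $6.08: ready-to-eat food, buyer-exempt → 0% → $0.00
Salad bar box $9.64: ready-to-eat food, buyer-exempt → 0% → $0.00
Total tax = $3.04 + $8.95 + $1.78 + $1.34 = $15.11

$15.11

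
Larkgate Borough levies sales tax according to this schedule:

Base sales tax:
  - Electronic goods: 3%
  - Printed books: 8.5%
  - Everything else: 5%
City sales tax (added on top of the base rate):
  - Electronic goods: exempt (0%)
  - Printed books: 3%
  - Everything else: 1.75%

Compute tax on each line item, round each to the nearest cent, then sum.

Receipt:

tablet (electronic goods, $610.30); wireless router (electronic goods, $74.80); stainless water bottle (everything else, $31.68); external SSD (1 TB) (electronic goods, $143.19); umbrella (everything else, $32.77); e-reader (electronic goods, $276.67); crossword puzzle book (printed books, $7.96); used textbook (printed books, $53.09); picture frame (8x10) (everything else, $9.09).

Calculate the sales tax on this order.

$45.14

Tablet $610.30: electronic goods → 3% + 0% city = 3% → $18.31
Wireless router $74.80: electronic goods → 3% + 0% city = 3% → $2.24
Stainless water bottle $31.68: everything else → 5% + 1.75% city = 6.75% → $2.14
External SSD (1 TB) $143.19: electronic goods → 3% + 0% city = 3% → $4.30
Umbrella $32.77: everything else → 5% + 1.75% city = 6.75% → $2.21
E-reader $276.67: electronic goods → 3% + 0% city = 3% → $8.30
Crossword puzzle book $7.96: printed books → 8.5% + 3% city = 11.5% → $0.92
Used textbook $53.09: printed books → 8.5% + 3% city = 11.5% → $6.11
Picture frame (8x10) $9.09: everything else → 5% + 1.75% city = 6.75% → $0.61
Total tax = $18.31 + $2.24 + $2.14 + $4.30 + $2.21 + $8.30 + $0.92 + $6.11 + $0.61 = $45.14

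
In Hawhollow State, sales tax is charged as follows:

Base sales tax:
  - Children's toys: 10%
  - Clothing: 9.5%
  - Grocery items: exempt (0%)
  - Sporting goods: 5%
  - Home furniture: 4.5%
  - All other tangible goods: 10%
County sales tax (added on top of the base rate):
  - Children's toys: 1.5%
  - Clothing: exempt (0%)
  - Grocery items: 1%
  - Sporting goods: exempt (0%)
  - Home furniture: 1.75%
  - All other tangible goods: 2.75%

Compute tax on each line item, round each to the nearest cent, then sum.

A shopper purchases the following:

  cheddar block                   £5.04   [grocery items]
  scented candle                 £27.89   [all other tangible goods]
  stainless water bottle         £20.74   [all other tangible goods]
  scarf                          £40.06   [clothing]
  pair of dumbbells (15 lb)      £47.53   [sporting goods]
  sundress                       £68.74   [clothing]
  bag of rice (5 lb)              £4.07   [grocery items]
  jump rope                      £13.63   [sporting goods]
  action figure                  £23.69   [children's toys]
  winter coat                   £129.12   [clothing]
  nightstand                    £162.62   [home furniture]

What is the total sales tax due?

Cheddar block £5.04: grocery items → 0% + 1% county = 1% → £0.05
Scented candle £27.89: all other tangible goods → 10% + 2.75% county = 12.75% → £3.56
Stainless water bottle £20.74: all other tangible goods → 10% + 2.75% county = 12.75% → £2.64
Scarf £40.06: clothing → 9.5% + 0% county = 9.5% → £3.81
Pair of dumbbells (15 lb) £47.53: sporting goods → 5% + 0% county = 5% → £2.38
Sundress £68.74: clothing → 9.5% + 0% county = 9.5% → £6.53
Bag of rice (5 lb) £4.07: grocery items → 0% + 1% county = 1% → £0.04
Jump rope £13.63: sporting goods → 5% + 0% county = 5% → £0.68
Action figure £23.69: children's toys → 10% + 1.5% county = 11.5% → £2.72
Winter coat £129.12: clothing → 9.5% + 0% county = 9.5% → £12.27
Nightstand £162.62: home furniture → 4.5% + 1.75% county = 6.25% → £10.16
Total tax = £0.05 + £3.56 + £2.64 + £3.81 + £2.38 + £6.53 + £0.04 + £0.68 + £2.72 + £12.27 + £10.16 = £44.84

£44.84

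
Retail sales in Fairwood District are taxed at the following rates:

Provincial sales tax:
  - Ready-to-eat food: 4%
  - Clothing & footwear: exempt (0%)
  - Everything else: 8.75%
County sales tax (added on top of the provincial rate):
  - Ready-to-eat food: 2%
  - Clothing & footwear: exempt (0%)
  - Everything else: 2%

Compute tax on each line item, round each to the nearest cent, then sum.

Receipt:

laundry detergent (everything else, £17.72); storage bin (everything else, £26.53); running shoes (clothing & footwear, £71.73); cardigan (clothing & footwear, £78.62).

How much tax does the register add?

£4.75

Laundry detergent £17.72: everything else → 8.75% + 2% county = 10.75% → £1.90
Storage bin £26.53: everything else → 8.75% + 2% county = 10.75% → £2.85
Running shoes £71.73: clothing & footwear → 0% + 0% county = 0% → £0.00
Cardigan £78.62: clothing & footwear → 0% + 0% county = 0% → £0.00
Total tax = £1.90 + £2.85 = £4.75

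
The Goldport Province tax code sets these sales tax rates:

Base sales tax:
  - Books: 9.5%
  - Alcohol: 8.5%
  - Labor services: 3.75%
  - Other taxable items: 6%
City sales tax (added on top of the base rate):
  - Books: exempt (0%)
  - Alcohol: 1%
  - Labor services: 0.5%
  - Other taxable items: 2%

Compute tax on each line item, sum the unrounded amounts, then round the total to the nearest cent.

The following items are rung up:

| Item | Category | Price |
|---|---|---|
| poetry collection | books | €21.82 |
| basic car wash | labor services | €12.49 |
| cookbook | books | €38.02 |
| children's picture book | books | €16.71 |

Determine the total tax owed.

Poetry collection €21.82: books → 9.5% + 0% city = 9.5% → €2.0729
Basic car wash €12.49: labor services → 3.75% + 0.5% city = 4.25% → €0.530825
Cookbook €38.02: books → 9.5% + 0% city = 9.5% → €3.6119
Children's picture book €16.71: books → 9.5% + 0% city = 9.5% → €1.58745
Unrounded tax sum = €7.803075 → €7.80

€7.80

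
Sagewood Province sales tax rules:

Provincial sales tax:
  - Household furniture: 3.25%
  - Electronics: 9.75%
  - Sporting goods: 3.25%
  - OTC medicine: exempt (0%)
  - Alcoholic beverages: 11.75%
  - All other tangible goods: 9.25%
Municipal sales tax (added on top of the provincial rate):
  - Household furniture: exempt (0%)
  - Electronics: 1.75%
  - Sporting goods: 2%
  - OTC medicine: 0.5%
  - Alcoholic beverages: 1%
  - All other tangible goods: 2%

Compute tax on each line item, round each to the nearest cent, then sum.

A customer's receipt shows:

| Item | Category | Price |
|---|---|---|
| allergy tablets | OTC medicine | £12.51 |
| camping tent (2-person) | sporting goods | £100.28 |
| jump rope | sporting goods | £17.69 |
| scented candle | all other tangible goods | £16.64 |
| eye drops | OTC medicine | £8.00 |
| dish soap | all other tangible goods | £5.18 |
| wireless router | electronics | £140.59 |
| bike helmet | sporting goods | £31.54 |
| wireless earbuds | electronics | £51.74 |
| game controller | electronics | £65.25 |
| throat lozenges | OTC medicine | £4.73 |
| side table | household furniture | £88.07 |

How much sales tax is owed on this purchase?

£42.90

Allergy tablets £12.51: OTC medicine → 0% + 0.5% municipal = 0.5% → £0.06
Camping tent (2-person) £100.28: sporting goods → 3.25% + 2% municipal = 5.25% → £5.26
Jump rope £17.69: sporting goods → 3.25% + 2% municipal = 5.25% → £0.93
Scented candle £16.64: all other tangible goods → 9.25% + 2% municipal = 11.25% → £1.87
Eye drops £8.00: OTC medicine → 0% + 0.5% municipal = 0.5% → £0.04
Dish soap £5.18: all other tangible goods → 9.25% + 2% municipal = 11.25% → £0.58
Wireless router £140.59: electronics → 9.75% + 1.75% municipal = 11.5% → £16.17
Bike helmet £31.54: sporting goods → 3.25% + 2% municipal = 5.25% → £1.66
Wireless earbuds £51.74: electronics → 9.75% + 1.75% municipal = 11.5% → £5.95
Game controller £65.25: electronics → 9.75% + 1.75% municipal = 11.5% → £7.50
Throat lozenges £4.73: OTC medicine → 0% + 0.5% municipal = 0.5% → £0.02
Side table £88.07: household furniture → 3.25% + 0% municipal = 3.25% → £2.86
Total tax = £0.06 + £5.26 + £0.93 + £1.87 + £0.04 + £0.58 + £16.17 + £1.66 + £5.95 + £7.50 + £0.02 + £2.86 = £42.90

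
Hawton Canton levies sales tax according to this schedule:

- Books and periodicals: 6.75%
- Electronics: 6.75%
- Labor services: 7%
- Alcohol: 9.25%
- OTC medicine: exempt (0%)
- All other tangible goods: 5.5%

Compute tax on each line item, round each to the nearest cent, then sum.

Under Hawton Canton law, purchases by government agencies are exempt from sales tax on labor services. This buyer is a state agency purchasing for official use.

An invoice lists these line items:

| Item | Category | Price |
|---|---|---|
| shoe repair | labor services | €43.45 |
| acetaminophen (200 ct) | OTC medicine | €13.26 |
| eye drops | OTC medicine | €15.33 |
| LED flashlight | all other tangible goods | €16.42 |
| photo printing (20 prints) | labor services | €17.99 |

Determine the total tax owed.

€0.90

Shoe repair €43.45: labor services, buyer-exempt → 0% → €0.00
Acetaminophen (200 ct) €13.26: OTC medicine → 0% → €0.00
Eye drops €15.33: OTC medicine → 0% → €0.00
LED flashlight €16.42: all other tangible goods → 5.5% → €0.90
Photo printing (20 prints) €17.99: labor services, buyer-exempt → 0% → €0.00
Total tax = €0.90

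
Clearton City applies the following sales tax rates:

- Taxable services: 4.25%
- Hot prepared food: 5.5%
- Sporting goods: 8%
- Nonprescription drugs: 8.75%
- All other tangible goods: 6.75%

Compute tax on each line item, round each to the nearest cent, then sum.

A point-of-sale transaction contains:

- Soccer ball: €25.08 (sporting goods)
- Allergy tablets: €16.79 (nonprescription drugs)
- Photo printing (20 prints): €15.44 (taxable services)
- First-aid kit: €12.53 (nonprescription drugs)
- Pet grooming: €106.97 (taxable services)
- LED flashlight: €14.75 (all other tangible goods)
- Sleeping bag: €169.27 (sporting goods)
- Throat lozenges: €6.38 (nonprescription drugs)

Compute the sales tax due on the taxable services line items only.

Photo printing (20 prints) €15.44: taxable services → 4.25% → €0.66
Pet grooming €106.97: taxable services → 4.25% → €4.55
Tax on taxable services = €0.66 + €4.55 = €5.21

€5.21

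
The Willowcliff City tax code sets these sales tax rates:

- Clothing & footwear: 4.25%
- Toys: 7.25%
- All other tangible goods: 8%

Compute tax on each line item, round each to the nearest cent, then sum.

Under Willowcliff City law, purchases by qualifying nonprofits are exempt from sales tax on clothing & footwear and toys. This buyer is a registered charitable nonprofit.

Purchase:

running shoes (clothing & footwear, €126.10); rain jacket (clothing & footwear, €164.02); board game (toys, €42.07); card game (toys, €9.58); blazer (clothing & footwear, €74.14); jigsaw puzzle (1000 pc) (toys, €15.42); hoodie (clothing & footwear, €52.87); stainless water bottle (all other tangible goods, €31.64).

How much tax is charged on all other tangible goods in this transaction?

€2.53

Stainless water bottle €31.64: all other tangible goods → 8% → €2.53
Tax on all other tangible goods = €2.53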